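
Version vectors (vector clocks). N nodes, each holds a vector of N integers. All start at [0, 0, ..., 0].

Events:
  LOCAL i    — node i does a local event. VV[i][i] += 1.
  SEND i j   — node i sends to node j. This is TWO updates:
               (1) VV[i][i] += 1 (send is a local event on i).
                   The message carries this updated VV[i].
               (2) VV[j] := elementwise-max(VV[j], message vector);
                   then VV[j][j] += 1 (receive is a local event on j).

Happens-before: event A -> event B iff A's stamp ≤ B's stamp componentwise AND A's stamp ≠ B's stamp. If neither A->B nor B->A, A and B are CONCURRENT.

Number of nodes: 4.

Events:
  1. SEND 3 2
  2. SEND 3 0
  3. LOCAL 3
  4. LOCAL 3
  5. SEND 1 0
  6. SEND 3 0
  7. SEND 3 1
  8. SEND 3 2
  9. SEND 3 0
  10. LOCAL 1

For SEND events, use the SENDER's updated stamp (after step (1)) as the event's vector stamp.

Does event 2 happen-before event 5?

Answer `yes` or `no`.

Answer: no

Derivation:
Initial: VV[0]=[0, 0, 0, 0]
Initial: VV[1]=[0, 0, 0, 0]
Initial: VV[2]=[0, 0, 0, 0]
Initial: VV[3]=[0, 0, 0, 0]
Event 1: SEND 3->2: VV[3][3]++ -> VV[3]=[0, 0, 0, 1], msg_vec=[0, 0, 0, 1]; VV[2]=max(VV[2],msg_vec) then VV[2][2]++ -> VV[2]=[0, 0, 1, 1]
Event 2: SEND 3->0: VV[3][3]++ -> VV[3]=[0, 0, 0, 2], msg_vec=[0, 0, 0, 2]; VV[0]=max(VV[0],msg_vec) then VV[0][0]++ -> VV[0]=[1, 0, 0, 2]
Event 3: LOCAL 3: VV[3][3]++ -> VV[3]=[0, 0, 0, 3]
Event 4: LOCAL 3: VV[3][3]++ -> VV[3]=[0, 0, 0, 4]
Event 5: SEND 1->0: VV[1][1]++ -> VV[1]=[0, 1, 0, 0], msg_vec=[0, 1, 0, 0]; VV[0]=max(VV[0],msg_vec) then VV[0][0]++ -> VV[0]=[2, 1, 0, 2]
Event 6: SEND 3->0: VV[3][3]++ -> VV[3]=[0, 0, 0, 5], msg_vec=[0, 0, 0, 5]; VV[0]=max(VV[0],msg_vec) then VV[0][0]++ -> VV[0]=[3, 1, 0, 5]
Event 7: SEND 3->1: VV[3][3]++ -> VV[3]=[0, 0, 0, 6], msg_vec=[0, 0, 0, 6]; VV[1]=max(VV[1],msg_vec) then VV[1][1]++ -> VV[1]=[0, 2, 0, 6]
Event 8: SEND 3->2: VV[3][3]++ -> VV[3]=[0, 0, 0, 7], msg_vec=[0, 0, 0, 7]; VV[2]=max(VV[2],msg_vec) then VV[2][2]++ -> VV[2]=[0, 0, 2, 7]
Event 9: SEND 3->0: VV[3][3]++ -> VV[3]=[0, 0, 0, 8], msg_vec=[0, 0, 0, 8]; VV[0]=max(VV[0],msg_vec) then VV[0][0]++ -> VV[0]=[4, 1, 0, 8]
Event 10: LOCAL 1: VV[1][1]++ -> VV[1]=[0, 3, 0, 6]
Event 2 stamp: [0, 0, 0, 2]
Event 5 stamp: [0, 1, 0, 0]
[0, 0, 0, 2] <= [0, 1, 0, 0]? False. Equal? False. Happens-before: False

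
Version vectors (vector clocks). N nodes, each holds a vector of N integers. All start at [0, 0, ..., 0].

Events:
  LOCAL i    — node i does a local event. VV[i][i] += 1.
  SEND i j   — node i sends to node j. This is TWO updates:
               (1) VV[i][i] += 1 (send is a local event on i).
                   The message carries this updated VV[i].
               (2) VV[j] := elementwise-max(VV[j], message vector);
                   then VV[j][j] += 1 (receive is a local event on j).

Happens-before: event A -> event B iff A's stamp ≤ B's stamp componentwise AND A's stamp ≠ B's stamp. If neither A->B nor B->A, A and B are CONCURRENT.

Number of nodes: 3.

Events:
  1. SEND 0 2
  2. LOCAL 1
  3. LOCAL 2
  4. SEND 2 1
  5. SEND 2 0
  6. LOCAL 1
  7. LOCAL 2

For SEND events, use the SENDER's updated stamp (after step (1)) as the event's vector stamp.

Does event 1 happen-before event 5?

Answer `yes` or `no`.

Initial: VV[0]=[0, 0, 0]
Initial: VV[1]=[0, 0, 0]
Initial: VV[2]=[0, 0, 0]
Event 1: SEND 0->2: VV[0][0]++ -> VV[0]=[1, 0, 0], msg_vec=[1, 0, 0]; VV[2]=max(VV[2],msg_vec) then VV[2][2]++ -> VV[2]=[1, 0, 1]
Event 2: LOCAL 1: VV[1][1]++ -> VV[1]=[0, 1, 0]
Event 3: LOCAL 2: VV[2][2]++ -> VV[2]=[1, 0, 2]
Event 4: SEND 2->1: VV[2][2]++ -> VV[2]=[1, 0, 3], msg_vec=[1, 0, 3]; VV[1]=max(VV[1],msg_vec) then VV[1][1]++ -> VV[1]=[1, 2, 3]
Event 5: SEND 2->0: VV[2][2]++ -> VV[2]=[1, 0, 4], msg_vec=[1, 0, 4]; VV[0]=max(VV[0],msg_vec) then VV[0][0]++ -> VV[0]=[2, 0, 4]
Event 6: LOCAL 1: VV[1][1]++ -> VV[1]=[1, 3, 3]
Event 7: LOCAL 2: VV[2][2]++ -> VV[2]=[1, 0, 5]
Event 1 stamp: [1, 0, 0]
Event 5 stamp: [1, 0, 4]
[1, 0, 0] <= [1, 0, 4]? True. Equal? False. Happens-before: True

Answer: yes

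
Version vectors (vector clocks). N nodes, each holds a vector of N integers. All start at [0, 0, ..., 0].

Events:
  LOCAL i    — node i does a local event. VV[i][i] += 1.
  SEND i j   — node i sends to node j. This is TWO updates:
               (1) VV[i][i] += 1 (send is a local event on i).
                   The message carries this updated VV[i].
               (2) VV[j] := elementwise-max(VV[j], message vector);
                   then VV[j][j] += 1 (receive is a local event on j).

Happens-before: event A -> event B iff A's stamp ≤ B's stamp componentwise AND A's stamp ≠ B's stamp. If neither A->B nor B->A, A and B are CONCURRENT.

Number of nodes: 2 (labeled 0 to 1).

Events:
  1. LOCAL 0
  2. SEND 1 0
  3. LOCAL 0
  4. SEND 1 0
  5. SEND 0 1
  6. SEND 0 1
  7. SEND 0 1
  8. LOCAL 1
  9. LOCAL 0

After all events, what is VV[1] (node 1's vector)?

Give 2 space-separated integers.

Answer: 7 6

Derivation:
Initial: VV[0]=[0, 0]
Initial: VV[1]=[0, 0]
Event 1: LOCAL 0: VV[0][0]++ -> VV[0]=[1, 0]
Event 2: SEND 1->0: VV[1][1]++ -> VV[1]=[0, 1], msg_vec=[0, 1]; VV[0]=max(VV[0],msg_vec) then VV[0][0]++ -> VV[0]=[2, 1]
Event 3: LOCAL 0: VV[0][0]++ -> VV[0]=[3, 1]
Event 4: SEND 1->0: VV[1][1]++ -> VV[1]=[0, 2], msg_vec=[0, 2]; VV[0]=max(VV[0],msg_vec) then VV[0][0]++ -> VV[0]=[4, 2]
Event 5: SEND 0->1: VV[0][0]++ -> VV[0]=[5, 2], msg_vec=[5, 2]; VV[1]=max(VV[1],msg_vec) then VV[1][1]++ -> VV[1]=[5, 3]
Event 6: SEND 0->1: VV[0][0]++ -> VV[0]=[6, 2], msg_vec=[6, 2]; VV[1]=max(VV[1],msg_vec) then VV[1][1]++ -> VV[1]=[6, 4]
Event 7: SEND 0->1: VV[0][0]++ -> VV[0]=[7, 2], msg_vec=[7, 2]; VV[1]=max(VV[1],msg_vec) then VV[1][1]++ -> VV[1]=[7, 5]
Event 8: LOCAL 1: VV[1][1]++ -> VV[1]=[7, 6]
Event 9: LOCAL 0: VV[0][0]++ -> VV[0]=[8, 2]
Final vectors: VV[0]=[8, 2]; VV[1]=[7, 6]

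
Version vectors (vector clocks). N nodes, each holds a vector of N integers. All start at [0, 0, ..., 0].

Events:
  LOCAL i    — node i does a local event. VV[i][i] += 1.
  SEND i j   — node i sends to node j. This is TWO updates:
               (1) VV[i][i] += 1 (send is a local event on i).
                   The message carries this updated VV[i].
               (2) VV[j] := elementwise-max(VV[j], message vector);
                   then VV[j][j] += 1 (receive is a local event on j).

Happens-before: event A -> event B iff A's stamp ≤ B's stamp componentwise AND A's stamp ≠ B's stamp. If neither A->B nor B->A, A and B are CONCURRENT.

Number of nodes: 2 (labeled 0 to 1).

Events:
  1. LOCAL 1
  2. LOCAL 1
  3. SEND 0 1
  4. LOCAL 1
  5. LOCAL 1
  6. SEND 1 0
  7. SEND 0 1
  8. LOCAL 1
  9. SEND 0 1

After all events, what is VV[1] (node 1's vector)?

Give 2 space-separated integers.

Answer: 4 9

Derivation:
Initial: VV[0]=[0, 0]
Initial: VV[1]=[0, 0]
Event 1: LOCAL 1: VV[1][1]++ -> VV[1]=[0, 1]
Event 2: LOCAL 1: VV[1][1]++ -> VV[1]=[0, 2]
Event 3: SEND 0->1: VV[0][0]++ -> VV[0]=[1, 0], msg_vec=[1, 0]; VV[1]=max(VV[1],msg_vec) then VV[1][1]++ -> VV[1]=[1, 3]
Event 4: LOCAL 1: VV[1][1]++ -> VV[1]=[1, 4]
Event 5: LOCAL 1: VV[1][1]++ -> VV[1]=[1, 5]
Event 6: SEND 1->0: VV[1][1]++ -> VV[1]=[1, 6], msg_vec=[1, 6]; VV[0]=max(VV[0],msg_vec) then VV[0][0]++ -> VV[0]=[2, 6]
Event 7: SEND 0->1: VV[0][0]++ -> VV[0]=[3, 6], msg_vec=[3, 6]; VV[1]=max(VV[1],msg_vec) then VV[1][1]++ -> VV[1]=[3, 7]
Event 8: LOCAL 1: VV[1][1]++ -> VV[1]=[3, 8]
Event 9: SEND 0->1: VV[0][0]++ -> VV[0]=[4, 6], msg_vec=[4, 6]; VV[1]=max(VV[1],msg_vec) then VV[1][1]++ -> VV[1]=[4, 9]
Final vectors: VV[0]=[4, 6]; VV[1]=[4, 9]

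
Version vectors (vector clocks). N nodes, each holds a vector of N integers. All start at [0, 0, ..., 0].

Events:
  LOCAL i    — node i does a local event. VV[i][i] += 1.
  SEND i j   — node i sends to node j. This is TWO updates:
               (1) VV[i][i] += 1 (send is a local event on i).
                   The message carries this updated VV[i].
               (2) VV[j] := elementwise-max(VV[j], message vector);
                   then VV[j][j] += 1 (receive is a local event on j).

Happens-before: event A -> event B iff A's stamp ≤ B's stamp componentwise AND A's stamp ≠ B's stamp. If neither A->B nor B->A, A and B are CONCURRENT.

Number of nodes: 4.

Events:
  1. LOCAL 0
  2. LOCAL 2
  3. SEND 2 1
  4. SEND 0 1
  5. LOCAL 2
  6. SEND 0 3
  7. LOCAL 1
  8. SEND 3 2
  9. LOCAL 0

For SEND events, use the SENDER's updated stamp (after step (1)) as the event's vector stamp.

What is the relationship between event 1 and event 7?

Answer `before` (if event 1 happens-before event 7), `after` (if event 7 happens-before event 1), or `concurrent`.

Initial: VV[0]=[0, 0, 0, 0]
Initial: VV[1]=[0, 0, 0, 0]
Initial: VV[2]=[0, 0, 0, 0]
Initial: VV[3]=[0, 0, 0, 0]
Event 1: LOCAL 0: VV[0][0]++ -> VV[0]=[1, 0, 0, 0]
Event 2: LOCAL 2: VV[2][2]++ -> VV[2]=[0, 0, 1, 0]
Event 3: SEND 2->1: VV[2][2]++ -> VV[2]=[0, 0, 2, 0], msg_vec=[0, 0, 2, 0]; VV[1]=max(VV[1],msg_vec) then VV[1][1]++ -> VV[1]=[0, 1, 2, 0]
Event 4: SEND 0->1: VV[0][0]++ -> VV[0]=[2, 0, 0, 0], msg_vec=[2, 0, 0, 0]; VV[1]=max(VV[1],msg_vec) then VV[1][1]++ -> VV[1]=[2, 2, 2, 0]
Event 5: LOCAL 2: VV[2][2]++ -> VV[2]=[0, 0, 3, 0]
Event 6: SEND 0->3: VV[0][0]++ -> VV[0]=[3, 0, 0, 0], msg_vec=[3, 0, 0, 0]; VV[3]=max(VV[3],msg_vec) then VV[3][3]++ -> VV[3]=[3, 0, 0, 1]
Event 7: LOCAL 1: VV[1][1]++ -> VV[1]=[2, 3, 2, 0]
Event 8: SEND 3->2: VV[3][3]++ -> VV[3]=[3, 0, 0, 2], msg_vec=[3, 0, 0, 2]; VV[2]=max(VV[2],msg_vec) then VV[2][2]++ -> VV[2]=[3, 0, 4, 2]
Event 9: LOCAL 0: VV[0][0]++ -> VV[0]=[4, 0, 0, 0]
Event 1 stamp: [1, 0, 0, 0]
Event 7 stamp: [2, 3, 2, 0]
[1, 0, 0, 0] <= [2, 3, 2, 0]? True
[2, 3, 2, 0] <= [1, 0, 0, 0]? False
Relation: before

Answer: before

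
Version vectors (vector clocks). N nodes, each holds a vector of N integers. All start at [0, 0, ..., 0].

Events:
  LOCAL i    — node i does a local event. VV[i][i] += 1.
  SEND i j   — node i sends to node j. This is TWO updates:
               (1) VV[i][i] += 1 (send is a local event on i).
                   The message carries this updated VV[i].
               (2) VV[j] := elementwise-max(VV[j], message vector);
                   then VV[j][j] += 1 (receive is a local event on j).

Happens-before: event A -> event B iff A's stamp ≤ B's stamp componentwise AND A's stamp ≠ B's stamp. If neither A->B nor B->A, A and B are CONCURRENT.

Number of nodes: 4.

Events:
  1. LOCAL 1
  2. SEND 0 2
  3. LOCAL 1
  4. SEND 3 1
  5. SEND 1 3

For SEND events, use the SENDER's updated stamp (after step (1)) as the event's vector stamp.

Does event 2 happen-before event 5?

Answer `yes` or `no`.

Initial: VV[0]=[0, 0, 0, 0]
Initial: VV[1]=[0, 0, 0, 0]
Initial: VV[2]=[0, 0, 0, 0]
Initial: VV[3]=[0, 0, 0, 0]
Event 1: LOCAL 1: VV[1][1]++ -> VV[1]=[0, 1, 0, 0]
Event 2: SEND 0->2: VV[0][0]++ -> VV[0]=[1, 0, 0, 0], msg_vec=[1, 0, 0, 0]; VV[2]=max(VV[2],msg_vec) then VV[2][2]++ -> VV[2]=[1, 0, 1, 0]
Event 3: LOCAL 1: VV[1][1]++ -> VV[1]=[0, 2, 0, 0]
Event 4: SEND 3->1: VV[3][3]++ -> VV[3]=[0, 0, 0, 1], msg_vec=[0, 0, 0, 1]; VV[1]=max(VV[1],msg_vec) then VV[1][1]++ -> VV[1]=[0, 3, 0, 1]
Event 5: SEND 1->3: VV[1][1]++ -> VV[1]=[0, 4, 0, 1], msg_vec=[0, 4, 0, 1]; VV[3]=max(VV[3],msg_vec) then VV[3][3]++ -> VV[3]=[0, 4, 0, 2]
Event 2 stamp: [1, 0, 0, 0]
Event 5 stamp: [0, 4, 0, 1]
[1, 0, 0, 0] <= [0, 4, 0, 1]? False. Equal? False. Happens-before: False

Answer: no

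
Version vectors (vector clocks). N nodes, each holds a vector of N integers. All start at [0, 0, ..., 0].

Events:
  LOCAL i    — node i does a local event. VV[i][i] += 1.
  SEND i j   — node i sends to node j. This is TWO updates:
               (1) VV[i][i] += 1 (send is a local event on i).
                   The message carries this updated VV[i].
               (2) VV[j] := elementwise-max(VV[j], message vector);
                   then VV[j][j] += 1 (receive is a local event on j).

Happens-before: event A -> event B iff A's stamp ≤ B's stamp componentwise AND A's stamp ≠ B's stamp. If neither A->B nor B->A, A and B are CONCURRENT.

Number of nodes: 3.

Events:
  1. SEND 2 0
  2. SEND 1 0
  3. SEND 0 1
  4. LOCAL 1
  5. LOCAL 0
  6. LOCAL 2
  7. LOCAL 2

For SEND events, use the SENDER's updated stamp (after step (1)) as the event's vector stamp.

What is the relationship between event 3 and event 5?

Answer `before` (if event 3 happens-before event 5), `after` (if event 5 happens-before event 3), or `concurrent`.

Answer: before

Derivation:
Initial: VV[0]=[0, 0, 0]
Initial: VV[1]=[0, 0, 0]
Initial: VV[2]=[0, 0, 0]
Event 1: SEND 2->0: VV[2][2]++ -> VV[2]=[0, 0, 1], msg_vec=[0, 0, 1]; VV[0]=max(VV[0],msg_vec) then VV[0][0]++ -> VV[0]=[1, 0, 1]
Event 2: SEND 1->0: VV[1][1]++ -> VV[1]=[0, 1, 0], msg_vec=[0, 1, 0]; VV[0]=max(VV[0],msg_vec) then VV[0][0]++ -> VV[0]=[2, 1, 1]
Event 3: SEND 0->1: VV[0][0]++ -> VV[0]=[3, 1, 1], msg_vec=[3, 1, 1]; VV[1]=max(VV[1],msg_vec) then VV[1][1]++ -> VV[1]=[3, 2, 1]
Event 4: LOCAL 1: VV[1][1]++ -> VV[1]=[3, 3, 1]
Event 5: LOCAL 0: VV[0][0]++ -> VV[0]=[4, 1, 1]
Event 6: LOCAL 2: VV[2][2]++ -> VV[2]=[0, 0, 2]
Event 7: LOCAL 2: VV[2][2]++ -> VV[2]=[0, 0, 3]
Event 3 stamp: [3, 1, 1]
Event 5 stamp: [4, 1, 1]
[3, 1, 1] <= [4, 1, 1]? True
[4, 1, 1] <= [3, 1, 1]? False
Relation: before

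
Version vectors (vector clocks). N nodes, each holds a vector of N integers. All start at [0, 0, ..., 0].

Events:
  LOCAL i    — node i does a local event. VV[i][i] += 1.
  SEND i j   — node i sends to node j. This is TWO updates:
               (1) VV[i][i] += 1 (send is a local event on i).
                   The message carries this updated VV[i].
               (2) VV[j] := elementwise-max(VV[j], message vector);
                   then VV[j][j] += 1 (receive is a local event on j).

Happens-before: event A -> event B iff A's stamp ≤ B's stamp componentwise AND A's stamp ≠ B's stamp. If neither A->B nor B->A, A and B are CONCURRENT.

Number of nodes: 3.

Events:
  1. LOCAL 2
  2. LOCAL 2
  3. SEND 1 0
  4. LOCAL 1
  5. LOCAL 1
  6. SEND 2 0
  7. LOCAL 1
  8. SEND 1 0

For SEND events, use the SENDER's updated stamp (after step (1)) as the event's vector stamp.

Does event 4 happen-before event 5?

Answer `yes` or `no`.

Answer: yes

Derivation:
Initial: VV[0]=[0, 0, 0]
Initial: VV[1]=[0, 0, 0]
Initial: VV[2]=[0, 0, 0]
Event 1: LOCAL 2: VV[2][2]++ -> VV[2]=[0, 0, 1]
Event 2: LOCAL 2: VV[2][2]++ -> VV[2]=[0, 0, 2]
Event 3: SEND 1->0: VV[1][1]++ -> VV[1]=[0, 1, 0], msg_vec=[0, 1, 0]; VV[0]=max(VV[0],msg_vec) then VV[0][0]++ -> VV[0]=[1, 1, 0]
Event 4: LOCAL 1: VV[1][1]++ -> VV[1]=[0, 2, 0]
Event 5: LOCAL 1: VV[1][1]++ -> VV[1]=[0, 3, 0]
Event 6: SEND 2->0: VV[2][2]++ -> VV[2]=[0, 0, 3], msg_vec=[0, 0, 3]; VV[0]=max(VV[0],msg_vec) then VV[0][0]++ -> VV[0]=[2, 1, 3]
Event 7: LOCAL 1: VV[1][1]++ -> VV[1]=[0, 4, 0]
Event 8: SEND 1->0: VV[1][1]++ -> VV[1]=[0, 5, 0], msg_vec=[0, 5, 0]; VV[0]=max(VV[0],msg_vec) then VV[0][0]++ -> VV[0]=[3, 5, 3]
Event 4 stamp: [0, 2, 0]
Event 5 stamp: [0, 3, 0]
[0, 2, 0] <= [0, 3, 0]? True. Equal? False. Happens-before: True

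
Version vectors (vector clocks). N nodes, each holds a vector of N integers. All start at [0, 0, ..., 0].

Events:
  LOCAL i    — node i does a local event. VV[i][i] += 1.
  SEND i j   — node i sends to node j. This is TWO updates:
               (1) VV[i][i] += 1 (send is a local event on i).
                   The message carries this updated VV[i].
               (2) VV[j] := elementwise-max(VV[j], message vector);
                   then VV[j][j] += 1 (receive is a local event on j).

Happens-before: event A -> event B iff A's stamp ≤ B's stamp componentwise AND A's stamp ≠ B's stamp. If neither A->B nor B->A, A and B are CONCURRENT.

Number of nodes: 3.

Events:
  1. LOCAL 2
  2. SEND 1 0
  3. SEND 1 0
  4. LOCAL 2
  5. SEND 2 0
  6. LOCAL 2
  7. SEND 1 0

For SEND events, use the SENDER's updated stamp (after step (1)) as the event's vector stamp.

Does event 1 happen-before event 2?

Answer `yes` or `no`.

Answer: no

Derivation:
Initial: VV[0]=[0, 0, 0]
Initial: VV[1]=[0, 0, 0]
Initial: VV[2]=[0, 0, 0]
Event 1: LOCAL 2: VV[2][2]++ -> VV[2]=[0, 0, 1]
Event 2: SEND 1->0: VV[1][1]++ -> VV[1]=[0, 1, 0], msg_vec=[0, 1, 0]; VV[0]=max(VV[0],msg_vec) then VV[0][0]++ -> VV[0]=[1, 1, 0]
Event 3: SEND 1->0: VV[1][1]++ -> VV[1]=[0, 2, 0], msg_vec=[0, 2, 0]; VV[0]=max(VV[0],msg_vec) then VV[0][0]++ -> VV[0]=[2, 2, 0]
Event 4: LOCAL 2: VV[2][2]++ -> VV[2]=[0, 0, 2]
Event 5: SEND 2->0: VV[2][2]++ -> VV[2]=[0, 0, 3], msg_vec=[0, 0, 3]; VV[0]=max(VV[0],msg_vec) then VV[0][0]++ -> VV[0]=[3, 2, 3]
Event 6: LOCAL 2: VV[2][2]++ -> VV[2]=[0, 0, 4]
Event 7: SEND 1->0: VV[1][1]++ -> VV[1]=[0, 3, 0], msg_vec=[0, 3, 0]; VV[0]=max(VV[0],msg_vec) then VV[0][0]++ -> VV[0]=[4, 3, 3]
Event 1 stamp: [0, 0, 1]
Event 2 stamp: [0, 1, 0]
[0, 0, 1] <= [0, 1, 0]? False. Equal? False. Happens-before: False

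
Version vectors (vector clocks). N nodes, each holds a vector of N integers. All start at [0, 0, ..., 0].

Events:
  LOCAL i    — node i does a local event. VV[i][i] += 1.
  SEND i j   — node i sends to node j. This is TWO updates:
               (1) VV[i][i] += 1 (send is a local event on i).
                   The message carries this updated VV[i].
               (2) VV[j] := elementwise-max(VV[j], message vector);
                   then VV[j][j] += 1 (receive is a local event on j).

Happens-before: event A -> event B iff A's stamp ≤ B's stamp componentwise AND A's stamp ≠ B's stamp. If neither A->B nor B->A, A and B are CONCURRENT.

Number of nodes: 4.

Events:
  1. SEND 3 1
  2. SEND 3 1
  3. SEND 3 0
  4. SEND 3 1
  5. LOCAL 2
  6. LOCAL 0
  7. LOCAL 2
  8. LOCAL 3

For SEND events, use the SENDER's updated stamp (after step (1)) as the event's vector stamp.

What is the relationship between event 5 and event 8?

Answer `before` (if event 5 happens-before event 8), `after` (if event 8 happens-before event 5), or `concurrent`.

Initial: VV[0]=[0, 0, 0, 0]
Initial: VV[1]=[0, 0, 0, 0]
Initial: VV[2]=[0, 0, 0, 0]
Initial: VV[3]=[0, 0, 0, 0]
Event 1: SEND 3->1: VV[3][3]++ -> VV[3]=[0, 0, 0, 1], msg_vec=[0, 0, 0, 1]; VV[1]=max(VV[1],msg_vec) then VV[1][1]++ -> VV[1]=[0, 1, 0, 1]
Event 2: SEND 3->1: VV[3][3]++ -> VV[3]=[0, 0, 0, 2], msg_vec=[0, 0, 0, 2]; VV[1]=max(VV[1],msg_vec) then VV[1][1]++ -> VV[1]=[0, 2, 0, 2]
Event 3: SEND 3->0: VV[3][3]++ -> VV[3]=[0, 0, 0, 3], msg_vec=[0, 0, 0, 3]; VV[0]=max(VV[0],msg_vec) then VV[0][0]++ -> VV[0]=[1, 0, 0, 3]
Event 4: SEND 3->1: VV[3][3]++ -> VV[3]=[0, 0, 0, 4], msg_vec=[0, 0, 0, 4]; VV[1]=max(VV[1],msg_vec) then VV[1][1]++ -> VV[1]=[0, 3, 0, 4]
Event 5: LOCAL 2: VV[2][2]++ -> VV[2]=[0, 0, 1, 0]
Event 6: LOCAL 0: VV[0][0]++ -> VV[0]=[2, 0, 0, 3]
Event 7: LOCAL 2: VV[2][2]++ -> VV[2]=[0, 0, 2, 0]
Event 8: LOCAL 3: VV[3][3]++ -> VV[3]=[0, 0, 0, 5]
Event 5 stamp: [0, 0, 1, 0]
Event 8 stamp: [0, 0, 0, 5]
[0, 0, 1, 0] <= [0, 0, 0, 5]? False
[0, 0, 0, 5] <= [0, 0, 1, 0]? False
Relation: concurrent

Answer: concurrent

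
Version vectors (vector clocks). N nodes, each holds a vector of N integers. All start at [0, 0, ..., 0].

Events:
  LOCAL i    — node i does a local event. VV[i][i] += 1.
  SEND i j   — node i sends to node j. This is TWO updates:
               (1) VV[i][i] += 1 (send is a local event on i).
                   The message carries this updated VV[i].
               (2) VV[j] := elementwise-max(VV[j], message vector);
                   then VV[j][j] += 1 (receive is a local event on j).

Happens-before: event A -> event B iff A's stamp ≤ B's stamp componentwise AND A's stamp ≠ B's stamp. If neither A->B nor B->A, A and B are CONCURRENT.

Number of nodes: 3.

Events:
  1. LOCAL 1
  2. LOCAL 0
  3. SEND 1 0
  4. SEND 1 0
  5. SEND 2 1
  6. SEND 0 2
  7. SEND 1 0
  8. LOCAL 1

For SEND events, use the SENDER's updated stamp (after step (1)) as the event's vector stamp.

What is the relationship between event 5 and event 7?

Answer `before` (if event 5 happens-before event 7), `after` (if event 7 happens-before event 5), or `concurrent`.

Answer: before

Derivation:
Initial: VV[0]=[0, 0, 0]
Initial: VV[1]=[0, 0, 0]
Initial: VV[2]=[0, 0, 0]
Event 1: LOCAL 1: VV[1][1]++ -> VV[1]=[0, 1, 0]
Event 2: LOCAL 0: VV[0][0]++ -> VV[0]=[1, 0, 0]
Event 3: SEND 1->0: VV[1][1]++ -> VV[1]=[0, 2, 0], msg_vec=[0, 2, 0]; VV[0]=max(VV[0],msg_vec) then VV[0][0]++ -> VV[0]=[2, 2, 0]
Event 4: SEND 1->0: VV[1][1]++ -> VV[1]=[0, 3, 0], msg_vec=[0, 3, 0]; VV[0]=max(VV[0],msg_vec) then VV[0][0]++ -> VV[0]=[3, 3, 0]
Event 5: SEND 2->1: VV[2][2]++ -> VV[2]=[0, 0, 1], msg_vec=[0, 0, 1]; VV[1]=max(VV[1],msg_vec) then VV[1][1]++ -> VV[1]=[0, 4, 1]
Event 6: SEND 0->2: VV[0][0]++ -> VV[0]=[4, 3, 0], msg_vec=[4, 3, 0]; VV[2]=max(VV[2],msg_vec) then VV[2][2]++ -> VV[2]=[4, 3, 2]
Event 7: SEND 1->0: VV[1][1]++ -> VV[1]=[0, 5, 1], msg_vec=[0, 5, 1]; VV[0]=max(VV[0],msg_vec) then VV[0][0]++ -> VV[0]=[5, 5, 1]
Event 8: LOCAL 1: VV[1][1]++ -> VV[1]=[0, 6, 1]
Event 5 stamp: [0, 0, 1]
Event 7 stamp: [0, 5, 1]
[0, 0, 1] <= [0, 5, 1]? True
[0, 5, 1] <= [0, 0, 1]? False
Relation: before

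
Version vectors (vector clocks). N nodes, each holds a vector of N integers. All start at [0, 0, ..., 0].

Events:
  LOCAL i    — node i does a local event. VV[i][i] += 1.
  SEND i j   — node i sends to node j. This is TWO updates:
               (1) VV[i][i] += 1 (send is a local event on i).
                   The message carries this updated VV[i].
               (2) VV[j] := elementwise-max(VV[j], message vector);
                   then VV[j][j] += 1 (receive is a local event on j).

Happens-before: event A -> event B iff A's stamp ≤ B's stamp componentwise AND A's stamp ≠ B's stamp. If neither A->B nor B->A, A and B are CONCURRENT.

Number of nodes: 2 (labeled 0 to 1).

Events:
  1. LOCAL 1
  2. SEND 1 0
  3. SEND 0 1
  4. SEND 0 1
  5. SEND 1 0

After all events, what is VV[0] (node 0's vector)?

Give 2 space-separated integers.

Answer: 4 5

Derivation:
Initial: VV[0]=[0, 0]
Initial: VV[1]=[0, 0]
Event 1: LOCAL 1: VV[1][1]++ -> VV[1]=[0, 1]
Event 2: SEND 1->0: VV[1][1]++ -> VV[1]=[0, 2], msg_vec=[0, 2]; VV[0]=max(VV[0],msg_vec) then VV[0][0]++ -> VV[0]=[1, 2]
Event 3: SEND 0->1: VV[0][0]++ -> VV[0]=[2, 2], msg_vec=[2, 2]; VV[1]=max(VV[1],msg_vec) then VV[1][1]++ -> VV[1]=[2, 3]
Event 4: SEND 0->1: VV[0][0]++ -> VV[0]=[3, 2], msg_vec=[3, 2]; VV[1]=max(VV[1],msg_vec) then VV[1][1]++ -> VV[1]=[3, 4]
Event 5: SEND 1->0: VV[1][1]++ -> VV[1]=[3, 5], msg_vec=[3, 5]; VV[0]=max(VV[0],msg_vec) then VV[0][0]++ -> VV[0]=[4, 5]
Final vectors: VV[0]=[4, 5]; VV[1]=[3, 5]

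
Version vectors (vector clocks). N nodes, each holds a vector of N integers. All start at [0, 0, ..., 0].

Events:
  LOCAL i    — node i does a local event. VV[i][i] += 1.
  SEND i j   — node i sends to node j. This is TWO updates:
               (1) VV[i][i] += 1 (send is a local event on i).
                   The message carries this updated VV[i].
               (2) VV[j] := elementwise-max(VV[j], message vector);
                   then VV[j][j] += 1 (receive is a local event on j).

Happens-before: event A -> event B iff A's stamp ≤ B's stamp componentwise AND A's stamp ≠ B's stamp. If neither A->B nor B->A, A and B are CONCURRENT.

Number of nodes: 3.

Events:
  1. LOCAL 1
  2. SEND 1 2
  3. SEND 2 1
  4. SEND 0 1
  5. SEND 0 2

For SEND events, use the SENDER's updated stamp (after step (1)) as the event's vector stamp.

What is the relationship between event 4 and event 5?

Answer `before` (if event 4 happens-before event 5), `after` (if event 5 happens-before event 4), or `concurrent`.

Answer: before

Derivation:
Initial: VV[0]=[0, 0, 0]
Initial: VV[1]=[0, 0, 0]
Initial: VV[2]=[0, 0, 0]
Event 1: LOCAL 1: VV[1][1]++ -> VV[1]=[0, 1, 0]
Event 2: SEND 1->2: VV[1][1]++ -> VV[1]=[0, 2, 0], msg_vec=[0, 2, 0]; VV[2]=max(VV[2],msg_vec) then VV[2][2]++ -> VV[2]=[0, 2, 1]
Event 3: SEND 2->1: VV[2][2]++ -> VV[2]=[0, 2, 2], msg_vec=[0, 2, 2]; VV[1]=max(VV[1],msg_vec) then VV[1][1]++ -> VV[1]=[0, 3, 2]
Event 4: SEND 0->1: VV[0][0]++ -> VV[0]=[1, 0, 0], msg_vec=[1, 0, 0]; VV[1]=max(VV[1],msg_vec) then VV[1][1]++ -> VV[1]=[1, 4, 2]
Event 5: SEND 0->2: VV[0][0]++ -> VV[0]=[2, 0, 0], msg_vec=[2, 0, 0]; VV[2]=max(VV[2],msg_vec) then VV[2][2]++ -> VV[2]=[2, 2, 3]
Event 4 stamp: [1, 0, 0]
Event 5 stamp: [2, 0, 0]
[1, 0, 0] <= [2, 0, 0]? True
[2, 0, 0] <= [1, 0, 0]? False
Relation: before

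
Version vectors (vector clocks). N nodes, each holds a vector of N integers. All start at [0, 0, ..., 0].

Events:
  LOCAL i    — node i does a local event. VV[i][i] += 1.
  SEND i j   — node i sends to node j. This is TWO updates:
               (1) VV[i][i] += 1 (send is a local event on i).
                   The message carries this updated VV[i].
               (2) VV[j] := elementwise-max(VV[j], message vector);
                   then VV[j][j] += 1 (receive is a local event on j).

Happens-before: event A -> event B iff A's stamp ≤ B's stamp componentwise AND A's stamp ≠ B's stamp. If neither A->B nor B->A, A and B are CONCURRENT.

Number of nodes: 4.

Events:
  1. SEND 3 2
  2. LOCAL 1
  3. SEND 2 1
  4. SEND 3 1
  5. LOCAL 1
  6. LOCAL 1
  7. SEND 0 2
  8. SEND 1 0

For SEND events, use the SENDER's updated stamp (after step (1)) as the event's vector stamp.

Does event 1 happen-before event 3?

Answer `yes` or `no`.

Initial: VV[0]=[0, 0, 0, 0]
Initial: VV[1]=[0, 0, 0, 0]
Initial: VV[2]=[0, 0, 0, 0]
Initial: VV[3]=[0, 0, 0, 0]
Event 1: SEND 3->2: VV[3][3]++ -> VV[3]=[0, 0, 0, 1], msg_vec=[0, 0, 0, 1]; VV[2]=max(VV[2],msg_vec) then VV[2][2]++ -> VV[2]=[0, 0, 1, 1]
Event 2: LOCAL 1: VV[1][1]++ -> VV[1]=[0, 1, 0, 0]
Event 3: SEND 2->1: VV[2][2]++ -> VV[2]=[0, 0, 2, 1], msg_vec=[0, 0, 2, 1]; VV[1]=max(VV[1],msg_vec) then VV[1][1]++ -> VV[1]=[0, 2, 2, 1]
Event 4: SEND 3->1: VV[3][3]++ -> VV[3]=[0, 0, 0, 2], msg_vec=[0, 0, 0, 2]; VV[1]=max(VV[1],msg_vec) then VV[1][1]++ -> VV[1]=[0, 3, 2, 2]
Event 5: LOCAL 1: VV[1][1]++ -> VV[1]=[0, 4, 2, 2]
Event 6: LOCAL 1: VV[1][1]++ -> VV[1]=[0, 5, 2, 2]
Event 7: SEND 0->2: VV[0][0]++ -> VV[0]=[1, 0, 0, 0], msg_vec=[1, 0, 0, 0]; VV[2]=max(VV[2],msg_vec) then VV[2][2]++ -> VV[2]=[1, 0, 3, 1]
Event 8: SEND 1->0: VV[1][1]++ -> VV[1]=[0, 6, 2, 2], msg_vec=[0, 6, 2, 2]; VV[0]=max(VV[0],msg_vec) then VV[0][0]++ -> VV[0]=[2, 6, 2, 2]
Event 1 stamp: [0, 0, 0, 1]
Event 3 stamp: [0, 0, 2, 1]
[0, 0, 0, 1] <= [0, 0, 2, 1]? True. Equal? False. Happens-before: True

Answer: yes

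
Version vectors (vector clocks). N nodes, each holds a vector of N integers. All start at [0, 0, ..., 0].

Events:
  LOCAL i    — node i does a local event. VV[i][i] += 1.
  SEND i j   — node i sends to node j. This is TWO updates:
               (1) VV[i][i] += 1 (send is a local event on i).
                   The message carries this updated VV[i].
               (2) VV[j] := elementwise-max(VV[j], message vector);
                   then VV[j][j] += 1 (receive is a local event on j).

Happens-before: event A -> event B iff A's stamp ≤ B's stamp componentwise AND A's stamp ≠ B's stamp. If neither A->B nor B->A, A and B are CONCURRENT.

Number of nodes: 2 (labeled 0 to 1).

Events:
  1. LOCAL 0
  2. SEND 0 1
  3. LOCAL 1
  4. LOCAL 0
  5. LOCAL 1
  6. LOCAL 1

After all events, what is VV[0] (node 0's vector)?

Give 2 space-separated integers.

Initial: VV[0]=[0, 0]
Initial: VV[1]=[0, 0]
Event 1: LOCAL 0: VV[0][0]++ -> VV[0]=[1, 0]
Event 2: SEND 0->1: VV[0][0]++ -> VV[0]=[2, 0], msg_vec=[2, 0]; VV[1]=max(VV[1],msg_vec) then VV[1][1]++ -> VV[1]=[2, 1]
Event 3: LOCAL 1: VV[1][1]++ -> VV[1]=[2, 2]
Event 4: LOCAL 0: VV[0][0]++ -> VV[0]=[3, 0]
Event 5: LOCAL 1: VV[1][1]++ -> VV[1]=[2, 3]
Event 6: LOCAL 1: VV[1][1]++ -> VV[1]=[2, 4]
Final vectors: VV[0]=[3, 0]; VV[1]=[2, 4]

Answer: 3 0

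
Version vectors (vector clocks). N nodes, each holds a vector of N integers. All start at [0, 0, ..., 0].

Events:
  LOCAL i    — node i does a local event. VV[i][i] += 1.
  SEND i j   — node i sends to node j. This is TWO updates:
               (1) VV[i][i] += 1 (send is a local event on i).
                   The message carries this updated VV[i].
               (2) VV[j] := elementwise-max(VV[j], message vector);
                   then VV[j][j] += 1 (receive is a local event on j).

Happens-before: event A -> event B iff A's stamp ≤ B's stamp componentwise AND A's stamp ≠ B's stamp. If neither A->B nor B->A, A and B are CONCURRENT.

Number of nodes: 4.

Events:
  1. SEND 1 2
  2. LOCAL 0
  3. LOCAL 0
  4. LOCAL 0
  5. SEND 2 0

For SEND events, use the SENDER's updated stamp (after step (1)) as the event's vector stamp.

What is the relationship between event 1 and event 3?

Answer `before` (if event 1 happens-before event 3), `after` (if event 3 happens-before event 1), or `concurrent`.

Initial: VV[0]=[0, 0, 0, 0]
Initial: VV[1]=[0, 0, 0, 0]
Initial: VV[2]=[0, 0, 0, 0]
Initial: VV[3]=[0, 0, 0, 0]
Event 1: SEND 1->2: VV[1][1]++ -> VV[1]=[0, 1, 0, 0], msg_vec=[0, 1, 0, 0]; VV[2]=max(VV[2],msg_vec) then VV[2][2]++ -> VV[2]=[0, 1, 1, 0]
Event 2: LOCAL 0: VV[0][0]++ -> VV[0]=[1, 0, 0, 0]
Event 3: LOCAL 0: VV[0][0]++ -> VV[0]=[2, 0, 0, 0]
Event 4: LOCAL 0: VV[0][0]++ -> VV[0]=[3, 0, 0, 0]
Event 5: SEND 2->0: VV[2][2]++ -> VV[2]=[0, 1, 2, 0], msg_vec=[0, 1, 2, 0]; VV[0]=max(VV[0],msg_vec) then VV[0][0]++ -> VV[0]=[4, 1, 2, 0]
Event 1 stamp: [0, 1, 0, 0]
Event 3 stamp: [2, 0, 0, 0]
[0, 1, 0, 0] <= [2, 0, 0, 0]? False
[2, 0, 0, 0] <= [0, 1, 0, 0]? False
Relation: concurrent

Answer: concurrent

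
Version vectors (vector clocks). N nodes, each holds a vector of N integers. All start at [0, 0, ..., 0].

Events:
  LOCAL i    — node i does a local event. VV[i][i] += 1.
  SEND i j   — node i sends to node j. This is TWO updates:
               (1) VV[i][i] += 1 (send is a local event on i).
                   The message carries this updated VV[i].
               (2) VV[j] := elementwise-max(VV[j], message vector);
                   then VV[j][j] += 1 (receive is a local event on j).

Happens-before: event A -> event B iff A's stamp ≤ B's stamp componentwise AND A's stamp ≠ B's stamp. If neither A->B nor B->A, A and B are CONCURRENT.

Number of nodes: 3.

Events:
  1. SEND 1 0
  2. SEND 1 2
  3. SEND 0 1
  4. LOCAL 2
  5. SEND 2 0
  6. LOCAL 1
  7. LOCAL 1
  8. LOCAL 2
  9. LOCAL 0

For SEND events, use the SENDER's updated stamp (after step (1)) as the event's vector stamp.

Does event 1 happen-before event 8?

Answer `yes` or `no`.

Answer: yes

Derivation:
Initial: VV[0]=[0, 0, 0]
Initial: VV[1]=[0, 0, 0]
Initial: VV[2]=[0, 0, 0]
Event 1: SEND 1->0: VV[1][1]++ -> VV[1]=[0, 1, 0], msg_vec=[0, 1, 0]; VV[0]=max(VV[0],msg_vec) then VV[0][0]++ -> VV[0]=[1, 1, 0]
Event 2: SEND 1->2: VV[1][1]++ -> VV[1]=[0, 2, 0], msg_vec=[0, 2, 0]; VV[2]=max(VV[2],msg_vec) then VV[2][2]++ -> VV[2]=[0, 2, 1]
Event 3: SEND 0->1: VV[0][0]++ -> VV[0]=[2, 1, 0], msg_vec=[2, 1, 0]; VV[1]=max(VV[1],msg_vec) then VV[1][1]++ -> VV[1]=[2, 3, 0]
Event 4: LOCAL 2: VV[2][2]++ -> VV[2]=[0, 2, 2]
Event 5: SEND 2->0: VV[2][2]++ -> VV[2]=[0, 2, 3], msg_vec=[0, 2, 3]; VV[0]=max(VV[0],msg_vec) then VV[0][0]++ -> VV[0]=[3, 2, 3]
Event 6: LOCAL 1: VV[1][1]++ -> VV[1]=[2, 4, 0]
Event 7: LOCAL 1: VV[1][1]++ -> VV[1]=[2, 5, 0]
Event 8: LOCAL 2: VV[2][2]++ -> VV[2]=[0, 2, 4]
Event 9: LOCAL 0: VV[0][0]++ -> VV[0]=[4, 2, 3]
Event 1 stamp: [0, 1, 0]
Event 8 stamp: [0, 2, 4]
[0, 1, 0] <= [0, 2, 4]? True. Equal? False. Happens-before: True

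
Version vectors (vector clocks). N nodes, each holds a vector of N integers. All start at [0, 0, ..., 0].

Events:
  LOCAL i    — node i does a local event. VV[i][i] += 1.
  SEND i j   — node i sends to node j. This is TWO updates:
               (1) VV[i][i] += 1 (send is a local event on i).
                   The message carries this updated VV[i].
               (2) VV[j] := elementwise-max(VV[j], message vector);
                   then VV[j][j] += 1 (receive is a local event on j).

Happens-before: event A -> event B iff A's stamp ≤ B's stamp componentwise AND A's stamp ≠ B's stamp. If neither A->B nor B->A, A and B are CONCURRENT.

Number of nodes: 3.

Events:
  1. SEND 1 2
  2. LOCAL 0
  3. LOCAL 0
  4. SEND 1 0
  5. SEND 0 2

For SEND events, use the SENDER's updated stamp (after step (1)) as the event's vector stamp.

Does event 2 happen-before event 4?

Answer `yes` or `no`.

Answer: no

Derivation:
Initial: VV[0]=[0, 0, 0]
Initial: VV[1]=[0, 0, 0]
Initial: VV[2]=[0, 0, 0]
Event 1: SEND 1->2: VV[1][1]++ -> VV[1]=[0, 1, 0], msg_vec=[0, 1, 0]; VV[2]=max(VV[2],msg_vec) then VV[2][2]++ -> VV[2]=[0, 1, 1]
Event 2: LOCAL 0: VV[0][0]++ -> VV[0]=[1, 0, 0]
Event 3: LOCAL 0: VV[0][0]++ -> VV[0]=[2, 0, 0]
Event 4: SEND 1->0: VV[1][1]++ -> VV[1]=[0, 2, 0], msg_vec=[0, 2, 0]; VV[0]=max(VV[0],msg_vec) then VV[0][0]++ -> VV[0]=[3, 2, 0]
Event 5: SEND 0->2: VV[0][0]++ -> VV[0]=[4, 2, 0], msg_vec=[4, 2, 0]; VV[2]=max(VV[2],msg_vec) then VV[2][2]++ -> VV[2]=[4, 2, 2]
Event 2 stamp: [1, 0, 0]
Event 4 stamp: [0, 2, 0]
[1, 0, 0] <= [0, 2, 0]? False. Equal? False. Happens-before: False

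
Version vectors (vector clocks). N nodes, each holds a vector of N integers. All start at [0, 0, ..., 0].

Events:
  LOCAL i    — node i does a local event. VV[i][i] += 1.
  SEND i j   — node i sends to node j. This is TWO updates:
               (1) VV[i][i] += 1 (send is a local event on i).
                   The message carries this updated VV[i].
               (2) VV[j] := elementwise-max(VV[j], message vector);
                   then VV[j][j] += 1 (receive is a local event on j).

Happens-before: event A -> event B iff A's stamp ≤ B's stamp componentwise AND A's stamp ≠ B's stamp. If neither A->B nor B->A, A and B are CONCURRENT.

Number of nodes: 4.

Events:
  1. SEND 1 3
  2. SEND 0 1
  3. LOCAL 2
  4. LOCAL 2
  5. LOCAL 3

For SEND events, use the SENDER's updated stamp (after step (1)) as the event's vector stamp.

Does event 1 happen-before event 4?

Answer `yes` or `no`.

Answer: no

Derivation:
Initial: VV[0]=[0, 0, 0, 0]
Initial: VV[1]=[0, 0, 0, 0]
Initial: VV[2]=[0, 0, 0, 0]
Initial: VV[3]=[0, 0, 0, 0]
Event 1: SEND 1->3: VV[1][1]++ -> VV[1]=[0, 1, 0, 0], msg_vec=[0, 1, 0, 0]; VV[3]=max(VV[3],msg_vec) then VV[3][3]++ -> VV[3]=[0, 1, 0, 1]
Event 2: SEND 0->1: VV[0][0]++ -> VV[0]=[1, 0, 0, 0], msg_vec=[1, 0, 0, 0]; VV[1]=max(VV[1],msg_vec) then VV[1][1]++ -> VV[1]=[1, 2, 0, 0]
Event 3: LOCAL 2: VV[2][2]++ -> VV[2]=[0, 0, 1, 0]
Event 4: LOCAL 2: VV[2][2]++ -> VV[2]=[0, 0, 2, 0]
Event 5: LOCAL 3: VV[3][3]++ -> VV[3]=[0, 1, 0, 2]
Event 1 stamp: [0, 1, 0, 0]
Event 4 stamp: [0, 0, 2, 0]
[0, 1, 0, 0] <= [0, 0, 2, 0]? False. Equal? False. Happens-before: False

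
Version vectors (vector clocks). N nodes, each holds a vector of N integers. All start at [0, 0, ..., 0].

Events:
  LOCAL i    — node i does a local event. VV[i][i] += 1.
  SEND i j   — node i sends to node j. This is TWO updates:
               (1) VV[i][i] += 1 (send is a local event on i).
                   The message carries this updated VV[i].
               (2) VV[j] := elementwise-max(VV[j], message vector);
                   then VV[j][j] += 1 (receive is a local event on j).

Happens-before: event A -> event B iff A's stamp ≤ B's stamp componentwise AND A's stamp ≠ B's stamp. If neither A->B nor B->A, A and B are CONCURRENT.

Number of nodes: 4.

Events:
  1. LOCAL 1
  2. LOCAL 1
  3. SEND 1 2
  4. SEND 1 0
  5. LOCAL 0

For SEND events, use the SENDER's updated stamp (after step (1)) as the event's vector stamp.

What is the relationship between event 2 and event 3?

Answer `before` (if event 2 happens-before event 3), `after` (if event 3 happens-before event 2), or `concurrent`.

Initial: VV[0]=[0, 0, 0, 0]
Initial: VV[1]=[0, 0, 0, 0]
Initial: VV[2]=[0, 0, 0, 0]
Initial: VV[3]=[0, 0, 0, 0]
Event 1: LOCAL 1: VV[1][1]++ -> VV[1]=[0, 1, 0, 0]
Event 2: LOCAL 1: VV[1][1]++ -> VV[1]=[0, 2, 0, 0]
Event 3: SEND 1->2: VV[1][1]++ -> VV[1]=[0, 3, 0, 0], msg_vec=[0, 3, 0, 0]; VV[2]=max(VV[2],msg_vec) then VV[2][2]++ -> VV[2]=[0, 3, 1, 0]
Event 4: SEND 1->0: VV[1][1]++ -> VV[1]=[0, 4, 0, 0], msg_vec=[0, 4, 0, 0]; VV[0]=max(VV[0],msg_vec) then VV[0][0]++ -> VV[0]=[1, 4, 0, 0]
Event 5: LOCAL 0: VV[0][0]++ -> VV[0]=[2, 4, 0, 0]
Event 2 stamp: [0, 2, 0, 0]
Event 3 stamp: [0, 3, 0, 0]
[0, 2, 0, 0] <= [0, 3, 0, 0]? True
[0, 3, 0, 0] <= [0, 2, 0, 0]? False
Relation: before

Answer: before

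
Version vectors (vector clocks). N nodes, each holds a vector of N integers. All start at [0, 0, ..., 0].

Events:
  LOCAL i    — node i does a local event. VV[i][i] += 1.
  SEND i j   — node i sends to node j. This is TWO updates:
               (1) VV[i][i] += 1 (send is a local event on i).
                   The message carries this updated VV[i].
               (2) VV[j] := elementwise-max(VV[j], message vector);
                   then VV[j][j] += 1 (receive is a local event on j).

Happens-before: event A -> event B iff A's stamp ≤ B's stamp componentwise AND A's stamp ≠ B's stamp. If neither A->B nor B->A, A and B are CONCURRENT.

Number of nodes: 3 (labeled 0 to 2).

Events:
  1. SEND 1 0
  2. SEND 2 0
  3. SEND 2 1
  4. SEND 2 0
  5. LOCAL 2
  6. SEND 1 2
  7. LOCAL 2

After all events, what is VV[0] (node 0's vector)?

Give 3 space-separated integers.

Initial: VV[0]=[0, 0, 0]
Initial: VV[1]=[0, 0, 0]
Initial: VV[2]=[0, 0, 0]
Event 1: SEND 1->0: VV[1][1]++ -> VV[1]=[0, 1, 0], msg_vec=[0, 1, 0]; VV[0]=max(VV[0],msg_vec) then VV[0][0]++ -> VV[0]=[1, 1, 0]
Event 2: SEND 2->0: VV[2][2]++ -> VV[2]=[0, 0, 1], msg_vec=[0, 0, 1]; VV[0]=max(VV[0],msg_vec) then VV[0][0]++ -> VV[0]=[2, 1, 1]
Event 3: SEND 2->1: VV[2][2]++ -> VV[2]=[0, 0, 2], msg_vec=[0, 0, 2]; VV[1]=max(VV[1],msg_vec) then VV[1][1]++ -> VV[1]=[0, 2, 2]
Event 4: SEND 2->0: VV[2][2]++ -> VV[2]=[0, 0, 3], msg_vec=[0, 0, 3]; VV[0]=max(VV[0],msg_vec) then VV[0][0]++ -> VV[0]=[3, 1, 3]
Event 5: LOCAL 2: VV[2][2]++ -> VV[2]=[0, 0, 4]
Event 6: SEND 1->2: VV[1][1]++ -> VV[1]=[0, 3, 2], msg_vec=[0, 3, 2]; VV[2]=max(VV[2],msg_vec) then VV[2][2]++ -> VV[2]=[0, 3, 5]
Event 7: LOCAL 2: VV[2][2]++ -> VV[2]=[0, 3, 6]
Final vectors: VV[0]=[3, 1, 3]; VV[1]=[0, 3, 2]; VV[2]=[0, 3, 6]

Answer: 3 1 3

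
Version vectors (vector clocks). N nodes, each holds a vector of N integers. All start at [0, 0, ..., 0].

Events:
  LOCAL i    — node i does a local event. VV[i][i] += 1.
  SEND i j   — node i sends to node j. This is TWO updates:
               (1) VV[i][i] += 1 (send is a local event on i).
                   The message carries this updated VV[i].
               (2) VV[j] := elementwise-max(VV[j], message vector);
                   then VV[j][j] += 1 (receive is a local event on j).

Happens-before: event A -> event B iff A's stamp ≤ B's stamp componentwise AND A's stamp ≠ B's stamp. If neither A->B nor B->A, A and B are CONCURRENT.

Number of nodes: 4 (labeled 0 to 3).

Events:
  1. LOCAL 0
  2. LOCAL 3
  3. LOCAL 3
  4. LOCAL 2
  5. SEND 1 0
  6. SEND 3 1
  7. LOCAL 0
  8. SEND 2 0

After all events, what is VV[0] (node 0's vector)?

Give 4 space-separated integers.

Initial: VV[0]=[0, 0, 0, 0]
Initial: VV[1]=[0, 0, 0, 0]
Initial: VV[2]=[0, 0, 0, 0]
Initial: VV[3]=[0, 0, 0, 0]
Event 1: LOCAL 0: VV[0][0]++ -> VV[0]=[1, 0, 0, 0]
Event 2: LOCAL 3: VV[3][3]++ -> VV[3]=[0, 0, 0, 1]
Event 3: LOCAL 3: VV[3][3]++ -> VV[3]=[0, 0, 0, 2]
Event 4: LOCAL 2: VV[2][2]++ -> VV[2]=[0, 0, 1, 0]
Event 5: SEND 1->0: VV[1][1]++ -> VV[1]=[0, 1, 0, 0], msg_vec=[0, 1, 0, 0]; VV[0]=max(VV[0],msg_vec) then VV[0][0]++ -> VV[0]=[2, 1, 0, 0]
Event 6: SEND 3->1: VV[3][3]++ -> VV[3]=[0, 0, 0, 3], msg_vec=[0, 0, 0, 3]; VV[1]=max(VV[1],msg_vec) then VV[1][1]++ -> VV[1]=[0, 2, 0, 3]
Event 7: LOCAL 0: VV[0][0]++ -> VV[0]=[3, 1, 0, 0]
Event 8: SEND 2->0: VV[2][2]++ -> VV[2]=[0, 0, 2, 0], msg_vec=[0, 0, 2, 0]; VV[0]=max(VV[0],msg_vec) then VV[0][0]++ -> VV[0]=[4, 1, 2, 0]
Final vectors: VV[0]=[4, 1, 2, 0]; VV[1]=[0, 2, 0, 3]; VV[2]=[0, 0, 2, 0]; VV[3]=[0, 0, 0, 3]

Answer: 4 1 2 0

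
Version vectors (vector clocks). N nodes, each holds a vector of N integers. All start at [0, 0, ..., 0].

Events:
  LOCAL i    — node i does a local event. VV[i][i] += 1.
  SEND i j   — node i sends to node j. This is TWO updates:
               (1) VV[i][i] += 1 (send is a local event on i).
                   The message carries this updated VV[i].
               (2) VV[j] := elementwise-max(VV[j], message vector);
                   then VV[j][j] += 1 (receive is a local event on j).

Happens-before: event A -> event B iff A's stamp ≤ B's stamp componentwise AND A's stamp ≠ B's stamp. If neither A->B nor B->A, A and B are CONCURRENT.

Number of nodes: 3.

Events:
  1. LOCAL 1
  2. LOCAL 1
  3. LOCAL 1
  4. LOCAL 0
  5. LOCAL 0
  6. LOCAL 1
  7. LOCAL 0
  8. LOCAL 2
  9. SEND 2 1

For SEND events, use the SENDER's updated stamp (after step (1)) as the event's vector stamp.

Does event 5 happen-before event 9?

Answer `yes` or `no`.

Answer: no

Derivation:
Initial: VV[0]=[0, 0, 0]
Initial: VV[1]=[0, 0, 0]
Initial: VV[2]=[0, 0, 0]
Event 1: LOCAL 1: VV[1][1]++ -> VV[1]=[0, 1, 0]
Event 2: LOCAL 1: VV[1][1]++ -> VV[1]=[0, 2, 0]
Event 3: LOCAL 1: VV[1][1]++ -> VV[1]=[0, 3, 0]
Event 4: LOCAL 0: VV[0][0]++ -> VV[0]=[1, 0, 0]
Event 5: LOCAL 0: VV[0][0]++ -> VV[0]=[2, 0, 0]
Event 6: LOCAL 1: VV[1][1]++ -> VV[1]=[0, 4, 0]
Event 7: LOCAL 0: VV[0][0]++ -> VV[0]=[3, 0, 0]
Event 8: LOCAL 2: VV[2][2]++ -> VV[2]=[0, 0, 1]
Event 9: SEND 2->1: VV[2][2]++ -> VV[2]=[0, 0, 2], msg_vec=[0, 0, 2]; VV[1]=max(VV[1],msg_vec) then VV[1][1]++ -> VV[1]=[0, 5, 2]
Event 5 stamp: [2, 0, 0]
Event 9 stamp: [0, 0, 2]
[2, 0, 0] <= [0, 0, 2]? False. Equal? False. Happens-before: False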